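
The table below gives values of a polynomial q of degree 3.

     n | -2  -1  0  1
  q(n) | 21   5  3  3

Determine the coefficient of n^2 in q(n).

1

Write q(n) = an^3 + bn^2 + cn + d. Substituting each data point gives a linear system:
  -8a + 4b - 2c + d = 21
  -a + b - c + d = 5
  d = 3
  a + b + c + d = 3
Solving the system yields a = -2, b = 1, c = 1, d = 3.
So q(n) = -2n³ + n² + n + 3.
The coefficient of n^2 is 1.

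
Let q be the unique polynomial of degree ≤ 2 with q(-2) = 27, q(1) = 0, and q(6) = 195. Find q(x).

Write q(x) = ax^2 + bx + c. Substituting each data point gives a linear system:
  4a - 2b + c = 27
  a + b + c = 0
  36a + 6b + c = 195
Solving the system yields a = 6, b = -3, c = -3.
So q(x) = 6x^2 - 3x - 3.
Check: q(6) = 195. ✓

q(x) = 6x^2 - 3x - 3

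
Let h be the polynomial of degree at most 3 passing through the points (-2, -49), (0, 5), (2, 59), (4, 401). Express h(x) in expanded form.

Using the Lagrange interpolation formula with nodes -2, 0, 2, 4:
  L_0(x) = x(x - 2)(x - 4) / -48
  L_1(x) = (x + 2)(x - 2)(x - 4) / 16
  L_2(x) = (x + 2)x(x - 4) / -16
  L_3(x) = (x + 2)x(x - 2) / 48
Then h(x) = -49·L_0(x) + 5·L_1(x) + 59·L_2(x) + 401·L_3(x).
Expanding and collecting terms gives h(x) = 6x³ + 3x + 5.
Check: h(4) = 401. ✓

h(x) = 6x^3 + 3x + 5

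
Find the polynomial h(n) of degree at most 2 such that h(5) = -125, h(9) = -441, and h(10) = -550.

Write h(n) = an^2 + bn + c. Substituting each data point gives a linear system:
  25a + 5b + c = -125
  81a + 9b + c = -441
  100a + 10b + c = -550
Solving the system yields a = -6, b = 5, c = 0.
So h(n) = -6n² + 5n.
Check: h(9) = -441. ✓

h(n) = -6n^2 + 5n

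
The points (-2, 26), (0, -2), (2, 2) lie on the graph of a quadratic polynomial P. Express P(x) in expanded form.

P(x) = 4x^2 - 6x - 2

Write P(x) = ax^2 + bx + c. Substituting each data point gives a linear system:
  4a - 2b + c = 26
  c = -2
  4a + 2b + c = 2
Solving the system yields a = 4, b = -6, c = -2.
So P(x) = 4x² - 6x - 2.
Check: P(2) = 2. ✓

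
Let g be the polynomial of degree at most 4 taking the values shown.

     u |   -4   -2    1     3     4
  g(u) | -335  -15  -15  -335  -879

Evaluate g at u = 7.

-6495

Using the Lagrange interpolation formula with nodes -4, -2, 1, 3, 4:
  L_0(u) = (u + 2)(u - 1)(u - 3)(u - 4) / 560
  L_1(u) = (u + 4)(u - 1)(u - 3)(u - 4) / -180
  L_2(u) = (u + 4)(u + 2)(u - 3)(u - 4) / 90
  L_3(u) = (u + 4)(u + 2)(u - 1)(u - 4) / -70
  L_4(u) = (u + 4)(u + 2)(u - 1)(u - 3) / 144
Then g(u) = -335·L_0(u) - 15·L_1(u) - 15·L_2(u) - 335·L_3(u) - 879·L_4(u).
Expanding and collecting terms gives g(u) = -2u⁴ - 4u³ - 6u² - 4u + 1.
Evaluating at u = 7: g(7) = -6495.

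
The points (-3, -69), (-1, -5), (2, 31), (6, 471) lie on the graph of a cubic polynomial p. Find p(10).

Using the Lagrange interpolation formula with nodes -3, -1, 2, 6:
  L_0(n) = (n + 1)(n - 2)(n - 6) / -90
  L_1(n) = (n + 3)(n - 2)(n - 6) / 42
  L_2(n) = (n + 3)(n + 1)(n - 6) / -60
  L_3(n) = (n + 3)(n + 1)(n - 2) / 252
Then p(n) = -69·L_0(n) - 5·L_1(n) + 31·L_2(n) + 471·L_3(n).
Expanding and collecting terms gives p(n) = 2n^3 + 6n + 3.
Evaluating at n = 10: p(10) = 2063.

2063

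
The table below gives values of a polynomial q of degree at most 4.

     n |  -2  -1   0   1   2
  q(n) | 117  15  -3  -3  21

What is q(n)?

q(n) = 3n^4 - 5n^3 + 6n^2 - 4n - 3

Write q(n) = an^4 + bn^3 + cn^2 + dn + e. Substituting each data point gives a linear system:
  16a - 8b + 4c - 2d + e = 117
  a - b + c - d + e = 15
  e = -3
  a + b + c + d + e = -3
  16a + 8b + 4c + 2d + e = 21
Solving the system yields a = 3, b = -5, c = 6, d = -4, e = -3.
So q(n) = 3n^4 - 5n^3 + 6n^2 - 4n - 3.
Check: q(-1) = 15. ✓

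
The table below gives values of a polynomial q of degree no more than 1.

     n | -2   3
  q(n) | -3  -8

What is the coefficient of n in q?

-1

Write q(n) = an + b. Substituting each data point gives a linear system:
  -2a + b = -3
  3a + b = -8
Solving the system yields a = -1, b = -5.
So q(n) = -n - 5.
The leading coefficient is -1.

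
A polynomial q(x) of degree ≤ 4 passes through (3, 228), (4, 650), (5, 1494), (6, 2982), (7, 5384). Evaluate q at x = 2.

Using the Lagrange interpolation formula with nodes 3, 4, 5, 6, 7:
  L_0(x) = (x - 4)(x - 5)(x - 6)(x - 7) / 24
  L_1(x) = (x - 3)(x - 5)(x - 6)(x - 7) / -6
  L_2(x) = (x - 3)(x - 4)(x - 6)(x - 7) / 4
  L_3(x) = (x - 3)(x - 4)(x - 5)(x - 7) / -6
  L_4(x) = (x - 3)(x - 4)(x - 5)(x - 6) / 24
Then q(x) = 228·L_0(x) + 650·L_1(x) + 1494·L_2(x) + 2982·L_3(x) + 5384·L_4(x).
Expanding and collecting terms gives q(x) = 2x^4 + x^3 + 5x^2 - 6.
Evaluating at x = 2: q(2) = 54.

54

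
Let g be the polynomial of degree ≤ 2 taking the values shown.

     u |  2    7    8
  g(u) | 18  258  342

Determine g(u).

g(u) = 6u^2 - 6u + 6

Write g(u) = au^2 + bu + c. Substituting each data point gives a linear system:
  4a + 2b + c = 18
  49a + 7b + c = 258
  64a + 8b + c = 342
Solving the system yields a = 6, b = -6, c = 6.
So g(u) = 6u^2 - 6u + 6.
Check: g(2) = 18. ✓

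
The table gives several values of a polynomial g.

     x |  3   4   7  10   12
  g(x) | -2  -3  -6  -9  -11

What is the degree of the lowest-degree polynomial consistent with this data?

1

Divided differences on the nodes 3, 4, 7, 10, 12:
  order 0: -2  -3  -6  -9  -11
  order 1: -1  -1  -1  -1
  order 2: 0  0  0
  order 3: 0  0
  order 4: 0
The order-1 divided differences are all -1 (nonzero) and every higher order vanishes, so the data lies on a polynomial of degree exactly 1.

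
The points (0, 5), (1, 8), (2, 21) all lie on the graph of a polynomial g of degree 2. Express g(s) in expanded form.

Write g(s) = as^2 + bs + c. Substituting each data point gives a linear system:
  c = 5
  a + b + c = 8
  4a + 2b + c = 21
Solving the system yields a = 5, b = -2, c = 5.
So g(s) = 5s^2 - 2s + 5.
Check: g(0) = 5. ✓

g(s) = 5s^2 - 2s + 5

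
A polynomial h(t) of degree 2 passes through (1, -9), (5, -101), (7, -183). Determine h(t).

h(t) = -3t^2 - 5t - 1

Write h(t) = at^2 + bt + c. Substituting each data point gives a linear system:
  a + b + c = -9
  25a + 5b + c = -101
  49a + 7b + c = -183
Solving the system yields a = -3, b = -5, c = -1.
So h(t) = -3t² - 5t - 1.
Check: h(1) = -9. ✓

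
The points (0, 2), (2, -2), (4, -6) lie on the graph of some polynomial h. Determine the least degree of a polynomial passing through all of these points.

1

Forward differences of the values at n = 0, 2, 4:
  h  : 2  -2  -6
  Δ  : -4  -4
  Δ^2: 0
The first differences are constant (-4) and nonzero, while all higher differences vanish, so the minimal degree is 1.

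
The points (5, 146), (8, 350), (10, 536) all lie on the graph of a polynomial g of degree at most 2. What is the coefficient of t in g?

3

Write g(t) = at^2 + bt + c. Substituting each data point gives a linear system:
  25a + 5b + c = 146
  64a + 8b + c = 350
  100a + 10b + c = 536
Solving the system yields a = 5, b = 3, c = 6.
So g(t) = 5t^2 + 3t + 6.
The coefficient of t is 3.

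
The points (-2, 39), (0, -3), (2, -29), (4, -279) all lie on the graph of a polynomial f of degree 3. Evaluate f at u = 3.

-111

Forward differences of the values at u = -2, 0, 2, 4:
  f  : 39  -3  -29  -279
  Δ  : -42  -26  -250
  Δ^2: 16  -224
  Δ^3: -240
The third differences are constant, confirming degree 3.
Interpolating (Newton forward form) and evaluating at u = 3 gives f(3) = -111.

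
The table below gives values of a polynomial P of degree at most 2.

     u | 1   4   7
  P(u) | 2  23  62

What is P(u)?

P(u) = u^2 + 2u - 1

Using the Lagrange interpolation formula with nodes 1, 4, 7:
  L_0(u) = (u - 4)(u - 7) / 18
  L_1(u) = (u - 1)(u - 7) / -9
  L_2(u) = (u - 1)(u - 4) / 18
Then P(u) = 2·L_0(u) + 23·L_1(u) + 62·L_2(u).
Expanding and collecting terms gives P(u) = u^2 + 2u - 1.
Check: P(4) = 23. ✓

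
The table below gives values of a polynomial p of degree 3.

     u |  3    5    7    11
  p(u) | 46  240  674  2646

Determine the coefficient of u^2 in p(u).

Write p(u) = au^3 + bu^2 + cu + d. Substituting each data point gives a linear system:
  27a + 9b + 3c + d = 46
  125a + 25b + 5c + d = 240
  343a + 49b + 7c + d = 674
  1331a + 121b + 11c + d = 2646
Solving the system yields a = 2, b = 0, c = -1, d = -5.
So p(u) = 2u³ - u - 5.
The coefficient of u^2 is 0.

0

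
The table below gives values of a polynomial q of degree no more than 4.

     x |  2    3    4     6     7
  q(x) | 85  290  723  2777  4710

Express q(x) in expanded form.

Using the Lagrange interpolation formula with nodes 2, 3, 4, 6, 7:
  L_0(x) = (x - 3)(x - 4)(x - 6)(x - 7) / 40
  L_1(x) = (x - 2)(x - 4)(x - 6)(x - 7) / -12
  L_2(x) = (x - 2)(x - 3)(x - 6)(x - 7) / 12
  L_3(x) = (x - 2)(x - 3)(x - 4)(x - 7) / -24
  L_4(x) = (x - 2)(x - 3)(x - 4)(x - 6) / 60
Then q(x) = 85·L_0(x) + 290·L_1(x) + 723·L_2(x) + 2777·L_3(x) + 4710·L_4(x).
Expanding and collecting terms gives q(x) = x^4 + 6x^3 + 5x^2 + x - 1.
Check: q(2) = 85. ✓

q(x) = x^4 + 6x^3 + 5x^2 + x - 1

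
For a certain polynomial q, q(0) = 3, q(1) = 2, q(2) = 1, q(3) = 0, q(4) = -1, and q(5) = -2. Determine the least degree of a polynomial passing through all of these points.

Forward differences of the values at s = 0, 1, 2, 3, 4, 5:
  q  : 3  2  1  0  -1  -2
  Δ  : -1  -1  -1  -1  -1
  Δ^2: 0  0  0  0
  Δ^3: 0  0  0
  Δ^4: 0  0
  Δ^5: 0
The first differences are constant (-1) and nonzero, while all higher differences vanish, so the minimal degree is 1.

1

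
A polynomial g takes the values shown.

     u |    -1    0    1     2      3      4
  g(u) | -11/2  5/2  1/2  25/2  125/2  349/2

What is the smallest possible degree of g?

3

Forward differences of the values at u = -1, 0, 1, 2, 3, 4:
  g  : -11/2  5/2  1/2  25/2  125/2  349/2
  Δ  : 8  -2  12  50  112
  Δ^2: -10  14  38  62
  Δ^3: 24  24  24
  Δ^4: 0  0
  Δ^5: 0
The third differences are constant (24) and nonzero, while all higher differences vanish, so the minimal degree is 3.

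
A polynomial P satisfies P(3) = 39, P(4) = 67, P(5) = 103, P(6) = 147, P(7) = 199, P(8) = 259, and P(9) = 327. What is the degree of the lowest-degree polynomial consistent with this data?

2

Forward differences of the values at n = 3, 4, 5, 6, 7, 8, 9:
  P  : 39  67  103  147  199  259  327
  Δ  : 28  36  44  52  60  68
  Δ^2: 8  8  8  8  8
  Δ^3: 0  0  0  0
  Δ^4: 0  0  0
  Δ^5: 0  0
  Δ^6: 0
The second differences are constant (8) and nonzero, while all higher differences vanish, so the minimal degree is 2.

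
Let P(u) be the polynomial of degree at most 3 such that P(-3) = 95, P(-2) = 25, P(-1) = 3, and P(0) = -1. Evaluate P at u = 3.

Forward differences of the values at u = -3, -2, -1, 0:
  P  : 95  25  3  -1
  Δ  : -70  -22  -4
  Δ^2: 48  18
  Δ^3: -30
The third differences are constant, confirming degree 3.
Interpolating (Newton forward form) and evaluating at u = 3 gives P(3) = -205.

-205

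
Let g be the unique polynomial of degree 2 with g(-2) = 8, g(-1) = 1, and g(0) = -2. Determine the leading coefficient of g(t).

2

Write g(t) = at^2 + bt + c. Substituting each data point gives a linear system:
  4a - 2b + c = 8
  a - b + c = 1
  c = -2
Solving the system yields a = 2, b = -1, c = -2.
So g(t) = 2t^2 - t - 2.
The leading coefficient is 2.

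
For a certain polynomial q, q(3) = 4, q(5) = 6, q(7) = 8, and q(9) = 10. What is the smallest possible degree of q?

1

Forward differences of the values at t = 3, 5, 7, 9:
  q  : 4  6  8  10
  Δ  : 2  2  2
  Δ^2: 0  0
  Δ^3: 0
The first differences are constant (2) and nonzero, while all higher differences vanish, so the minimal degree is 1.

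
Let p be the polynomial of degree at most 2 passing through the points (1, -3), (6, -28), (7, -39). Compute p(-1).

-7

Using the Lagrange interpolation formula with nodes 1, 6, 7:
  L_0(x) = (x - 6)(x - 7) / 30
  L_1(x) = (x - 1)(x - 7) / -5
  L_2(x) = (x - 1)(x - 6) / 6
Then p(x) = -3·L_0(x) - 28·L_1(x) - 39·L_2(x).
Expanding and collecting terms gives p(x) = -x^2 + 2x - 4.
Evaluating at x = -1: p(-1) = -7.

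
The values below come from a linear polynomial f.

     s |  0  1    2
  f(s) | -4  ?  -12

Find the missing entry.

-8

The 2 known points determine the degree-1 polynomial uniquely.
Write f(s) = as + b. Substituting each data point gives a linear system:
  b = -4
  2a + b = -12
Solving the system yields a = -4, b = -4.
So f(s) = -4s - 4.
Then f(1) = -8.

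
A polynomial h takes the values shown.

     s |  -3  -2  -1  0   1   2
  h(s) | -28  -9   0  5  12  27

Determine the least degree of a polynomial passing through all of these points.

Forward differences of the values at s = -3, -2, -1, 0, 1, 2:
  h  : -28  -9  0  5  12  27
  Δ  : 19  9  5  7  15
  Δ^2: -10  -4  2  8
  Δ^3: 6  6  6
  Δ^4: 0  0
  Δ^5: 0
The third differences are constant (6) and nonzero, while all higher differences vanish, so the minimal degree is 3.

3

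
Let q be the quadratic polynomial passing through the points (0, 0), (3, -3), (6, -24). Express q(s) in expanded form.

Write q(s) = as^2 + bs + c. Substituting each data point gives a linear system:
  c = 0
  9a + 3b + c = -3
  36a + 6b + c = -24
Solving the system yields a = -1, b = 2, c = 0.
So q(s) = -s² + 2s.
Check: q(3) = -3. ✓

q(s) = -s^2 + 2s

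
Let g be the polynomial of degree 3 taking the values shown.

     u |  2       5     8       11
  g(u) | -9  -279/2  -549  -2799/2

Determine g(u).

g(u) = -u^3 - (1/2)u^2 - u + 3

Using the Lagrange interpolation formula with nodes 2, 5, 8, 11:
  L_0(u) = (u - 5)(u - 8)(u - 11) / -162
  L_1(u) = (u - 2)(u - 8)(u - 11) / 54
  L_2(u) = (u - 2)(u - 5)(u - 11) / -54
  L_3(u) = (u - 2)(u - 5)(u - 8) / 162
Then g(u) = -9·L_0(u) - 279/2·L_1(u) - 549·L_2(u) - 2799/2·L_3(u).
Expanding and collecting terms gives g(u) = -u^3 - (1/2)u^2 - u + 3.
Check: g(11) = -2799/2. ✓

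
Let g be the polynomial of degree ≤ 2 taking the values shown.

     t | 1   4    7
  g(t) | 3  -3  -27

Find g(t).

g(t) = -t^2 + 3t + 1

Write g(t) = at^2 + bt + c. Substituting each data point gives a linear system:
  a + b + c = 3
  16a + 4b + c = -3
  49a + 7b + c = -27
Solving the system yields a = -1, b = 3, c = 1.
So g(t) = -t^2 + 3t + 1.
Check: g(7) = -27. ✓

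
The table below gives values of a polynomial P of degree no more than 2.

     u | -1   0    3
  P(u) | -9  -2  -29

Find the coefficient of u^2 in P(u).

Write P(u) = au^2 + bu + c. Substituting each data point gives a linear system:
  a - b + c = -9
  c = -2
  9a + 3b + c = -29
Solving the system yields a = -4, b = 3, c = -2.
So P(u) = -4u^2 + 3u - 2.
The leading coefficient is -4.

-4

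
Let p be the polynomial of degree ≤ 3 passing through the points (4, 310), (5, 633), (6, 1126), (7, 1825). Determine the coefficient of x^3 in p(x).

6

Write p(x) = ax^3 + bx^2 + cx + d. Substituting each data point gives a linear system:
  64a + 16b + 4c + d = 310
  125a + 25b + 5c + d = 633
  216a + 36b + 6c + d = 1126
  343a + 49b + 7c + d = 1825
Solving the system yields a = 6, b = -5, c = 2, d = -2.
So p(x) = 6x^3 - 5x^2 + 2x - 2.
The leading coefficient is 6.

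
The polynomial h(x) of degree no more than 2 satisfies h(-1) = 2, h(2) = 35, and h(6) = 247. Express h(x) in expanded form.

h(x) = 6x^2 + 5x + 1

Using the Lagrange interpolation formula with nodes -1, 2, 6:
  L_0(x) = (x - 2)(x - 6) / 21
  L_1(x) = (x + 1)(x - 6) / -12
  L_2(x) = (x + 1)(x - 2) / 28
Then h(x) = 2·L_0(x) + 35·L_1(x) + 247·L_2(x).
Expanding and collecting terms gives h(x) = 6x^2 + 5x + 1.
Check: h(2) = 35. ✓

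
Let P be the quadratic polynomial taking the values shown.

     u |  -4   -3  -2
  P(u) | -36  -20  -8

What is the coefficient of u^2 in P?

-2

Write P(u) = au^2 + bu + c. Substituting each data point gives a linear system:
  16a - 4b + c = -36
  9a - 3b + c = -20
  4a - 2b + c = -8
Solving the system yields a = -2, b = 2, c = 4.
So P(u) = -2u² + 2u + 4.
The leading coefficient is -2.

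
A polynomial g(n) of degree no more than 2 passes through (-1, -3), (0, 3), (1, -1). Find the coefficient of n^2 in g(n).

-5

Write g(n) = an^2 + bn + c. Substituting each data point gives a linear system:
  a - b + c = -3
  c = 3
  a + b + c = -1
Solving the system yields a = -5, b = 1, c = 3.
So g(n) = -5n^2 + n + 3.
The leading coefficient is -5.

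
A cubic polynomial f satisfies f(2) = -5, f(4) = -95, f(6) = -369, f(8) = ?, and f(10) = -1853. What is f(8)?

On equispaced nodes a degree-3 polynomial has vanishing fourth forward difference, so
  f(2) - 4·f(4) + 6·f(6) - 4·f(8) + f(10) = 0.
Substituting the known values and solving for f(8):
  -4·f(8) = 3692
  f(8) = -923.

-923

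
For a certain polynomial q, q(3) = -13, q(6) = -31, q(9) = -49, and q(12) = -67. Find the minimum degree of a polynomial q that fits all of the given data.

Forward differences of the values at u = 3, 6, 9, 12:
  q  : -13  -31  -49  -67
  Δ  : -18  -18  -18
  Δ^2: 0  0
  Δ^3: 0
The first differences are constant (-18) and nonzero, while all higher differences vanish, so the minimal degree is 1.

1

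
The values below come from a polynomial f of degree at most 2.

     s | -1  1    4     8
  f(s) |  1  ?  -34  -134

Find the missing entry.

The 3 known points determine the degree-2 polynomial uniquely.
Write f(s) = as^2 + bs + c. Substituting each data point gives a linear system:
  a - b + c = 1
  16a + 4b + c = -34
  64a + 8b + c = -134
Solving the system yields a = -2, b = -1, c = 2.
So f(s) = -2s^2 - s + 2.
Then f(1) = -1.

-1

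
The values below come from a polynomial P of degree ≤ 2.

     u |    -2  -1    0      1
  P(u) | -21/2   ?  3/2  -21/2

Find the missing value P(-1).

3/2

The 3 known points determine the degree-2 polynomial uniquely.
Write P(u) = au^2 + bu + c. Substituting each data point gives a linear system:
  4a - 2b + c = -21/2
  c = 3/2
  a + b + c = -21/2
Solving the system yields a = -6, b = -6, c = 3/2.
So P(u) = -6u^2 - 6u + 3/2.
Then P(-1) = 3/2.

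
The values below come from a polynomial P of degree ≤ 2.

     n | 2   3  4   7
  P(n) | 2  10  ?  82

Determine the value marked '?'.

22

The 3 known points determine the degree-2 polynomial uniquely.
Write P(n) = an^2 + bn + c. Substituting each data point gives a linear system:
  4a + 2b + c = 2
  9a + 3b + c = 10
  49a + 7b + c = 82
Solving the system yields a = 2, b = -2, c = -2.
So P(n) = 2n² - 2n - 2.
Then P(4) = 22.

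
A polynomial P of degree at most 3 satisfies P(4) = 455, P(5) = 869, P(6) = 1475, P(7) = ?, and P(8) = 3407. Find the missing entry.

2309

On equispaced nodes a degree-3 polynomial has vanishing fourth forward difference, so
  P(4) - 4·P(5) + 6·P(6) - 4·P(7) + P(8) = 0.
Substituting the known values and solving for P(7):
  -4·P(7) = -9236
  P(7) = 2309.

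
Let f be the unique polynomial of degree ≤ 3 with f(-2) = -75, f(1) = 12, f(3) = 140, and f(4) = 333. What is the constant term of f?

Write f(x) = ax^3 + bx^2 + cx + d. Substituting each data point gives a linear system:
  -8a + 4b - 2c + d = -75
  a + b + c + d = 12
  27a + 9b + 3c + d = 140
  64a + 16b + 4c + d = 333
Solving the system yields a = 6, b = -5, c = 6, d = 5.
So f(x) = 6x³ - 5x² + 6x + 5.
The constant term is 5.

5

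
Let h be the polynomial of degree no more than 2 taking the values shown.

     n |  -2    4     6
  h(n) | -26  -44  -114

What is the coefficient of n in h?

5

Write h(n) = an^2 + bn + c. Substituting each data point gives a linear system:
  4a - 2b + c = -26
  16a + 4b + c = -44
  36a + 6b + c = -114
Solving the system yields a = -4, b = 5, c = 0.
So h(n) = -4n^2 + 5n.
The coefficient of n is 5.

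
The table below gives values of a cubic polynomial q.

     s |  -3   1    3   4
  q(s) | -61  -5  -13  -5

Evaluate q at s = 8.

Write q(s) = as^3 + bs^2 + cs + d. Substituting each data point gives a linear system:
  -27a + 9b - 3c + d = -61
  a + b + c + d = -5
  27a + 9b + 3c + d = -13
  64a + 16b + 4c + d = -5
Solving the system yields a = 1, b = -4, c = -1, d = -1.
So q(s) = s^3 - 4s^2 - s - 1.
Then q(8) = 247.

247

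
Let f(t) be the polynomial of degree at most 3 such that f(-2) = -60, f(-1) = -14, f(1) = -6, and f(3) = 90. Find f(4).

Using the Lagrange interpolation formula with nodes -2, -1, 1, 3:
  L_0(t) = (t + 1)(t - 1)(t - 3) / -15
  L_1(t) = (t + 2)(t - 1)(t - 3) / 8
  L_2(t) = (t + 2)(t + 1)(t - 3) / -12
  L_3(t) = (t + 2)(t + 1)(t - 1) / 40
Then f(t) = -60·L_0(t) - 14·L_1(t) - 6·L_2(t) + 90·L_3(t).
Expanding and collecting terms gives f(t) = 5t³ - 4t² - t - 6.
Evaluating at t = 4: f(4) = 246.

246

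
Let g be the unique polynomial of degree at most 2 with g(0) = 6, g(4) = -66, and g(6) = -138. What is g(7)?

Using the Lagrange interpolation formula with nodes 0, 4, 6:
  L_0(x) = (x - 4)(x - 6) / 24
  L_1(x) = x(x - 6) / -8
  L_2(x) = x(x - 4) / 12
Then g(x) = 6·L_0(x) - 66·L_1(x) - 138·L_2(x).
Expanding and collecting terms gives g(x) = -3x^2 - 6x + 6.
Evaluating at x = 7: g(7) = -183.

-183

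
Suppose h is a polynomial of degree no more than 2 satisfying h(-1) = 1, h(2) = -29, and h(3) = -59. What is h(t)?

Write h(t) = at^2 + bt + c. Substituting each data point gives a linear system:
  a - b + c = 1
  4a + 2b + c = -29
  9a + 3b + c = -59
Solving the system yields a = -5, b = -5, c = 1.
So h(t) = -5t² - 5t + 1.
Check: h(-1) = 1. ✓

h(t) = -5t^2 - 5t + 1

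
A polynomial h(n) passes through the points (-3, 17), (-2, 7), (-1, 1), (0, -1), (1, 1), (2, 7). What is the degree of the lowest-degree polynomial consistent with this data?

Forward differences of the values at n = -3, -2, -1, 0, 1, 2:
  h  : 17  7  1  -1  1  7
  Δ  : -10  -6  -2  2  6
  Δ^2: 4  4  4  4
  Δ^3: 0  0  0
  Δ^4: 0  0
  Δ^5: 0
The second differences are constant (4) and nonzero, while all higher differences vanish, so the minimal degree is 2.

2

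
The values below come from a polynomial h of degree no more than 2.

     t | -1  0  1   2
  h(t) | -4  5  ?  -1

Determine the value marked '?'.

6

The 3 known points determine the degree-2 polynomial uniquely.
Write h(t) = at^2 + bt + c. Substituting each data point gives a linear system:
  a - b + c = -4
  c = 5
  4a + 2b + c = -1
Solving the system yields a = -4, b = 5, c = 5.
So h(t) = -4t² + 5t + 5.
Then h(1) = 6.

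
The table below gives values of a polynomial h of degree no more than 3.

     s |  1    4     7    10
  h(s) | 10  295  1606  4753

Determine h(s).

h(s) = 5s^3 - 3s^2 + 5s + 3

Using the Lagrange interpolation formula with nodes 1, 4, 7, 10:
  L_0(s) = (s - 4)(s - 7)(s - 10) / -162
  L_1(s) = (s - 1)(s - 7)(s - 10) / 54
  L_2(s) = (s - 1)(s - 4)(s - 10) / -54
  L_3(s) = (s - 1)(s - 4)(s - 7) / 162
Then h(s) = 10·L_0(s) + 295·L_1(s) + 1606·L_2(s) + 4753·L_3(s).
Expanding and collecting terms gives h(s) = 5s^3 - 3s^2 + 5s + 3.
Check: h(7) = 1606. ✓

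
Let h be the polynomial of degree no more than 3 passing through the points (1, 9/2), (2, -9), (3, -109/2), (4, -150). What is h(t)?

Using the Lagrange interpolation formula with nodes 1, 2, 3, 4:
  L_0(t) = (t - 2)(t - 3)(t - 4) / -6
  L_1(t) = (t - 1)(t - 3)(t - 4) / 2
  L_2(t) = (t - 1)(t - 2)(t - 4) / -2
  L_3(t) = (t - 1)(t - 2)(t - 3) / 6
Then h(t) = 9/2·L_0(t) - 9·L_1(t) - 109/2·L_2(t) - 150·L_3(t).
Expanding and collecting terms gives h(t) = -3t³ + 2t² + (3/2)t + 4.
Check: h(4) = -150. ✓

h(t) = -3t^3 + 2t^2 + (3/2)t + 4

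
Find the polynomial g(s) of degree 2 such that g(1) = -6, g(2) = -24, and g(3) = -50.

Using the Lagrange interpolation formula with nodes 1, 2, 3:
  L_0(s) = (s - 2)(s - 3) / 2
  L_1(s) = (s - 1)(s - 3) / -1
  L_2(s) = (s - 1)(s - 2) / 2
Then g(s) = -6·L_0(s) - 24·L_1(s) - 50·L_2(s).
Expanding and collecting terms gives g(s) = -4s^2 - 6s + 4.
Check: g(3) = -50. ✓

g(s) = -4s^2 - 6s + 4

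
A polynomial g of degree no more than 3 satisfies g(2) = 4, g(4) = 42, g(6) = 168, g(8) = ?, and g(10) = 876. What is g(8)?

430

The 4 known points determine the degree-3 polynomial uniquely.
Write g(u) = au^3 + bu^2 + cu + d. Substituting each data point gives a linear system:
  8a + 4b + 2c + d = 4
  64a + 16b + 4c + d = 42
  216a + 36b + 6c + d = 168
  1000a + 100b + 10c + d = 876
Solving the system yields a = 1, b = -1, c = -3, d = 6.
So g(u) = u³ - u² - 3u + 6.
Then g(8) = 430.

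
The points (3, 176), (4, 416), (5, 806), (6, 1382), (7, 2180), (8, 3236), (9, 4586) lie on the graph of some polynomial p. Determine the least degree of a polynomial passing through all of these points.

Forward differences of the values at u = 3, 4, 5, 6, 7, 8, 9:
  p  : 176  416  806  1382  2180  3236  4586
  Δ  : 240  390  576  798  1056  1350
  Δ^2: 150  186  222  258  294
  Δ^3: 36  36  36  36
  Δ^4: 0  0  0
  Δ^5: 0  0
  Δ^6: 0
The third differences are constant (36) and nonzero, while all higher differences vanish, so the minimal degree is 3.

3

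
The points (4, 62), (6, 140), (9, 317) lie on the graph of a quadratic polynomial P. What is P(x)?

P(x) = 4x^2 - x + 2

Write P(x) = ax^2 + bx + c. Substituting each data point gives a linear system:
  16a + 4b + c = 62
  36a + 6b + c = 140
  81a + 9b + c = 317
Solving the system yields a = 4, b = -1, c = 2.
So P(x) = 4x^2 - x + 2.
Check: P(6) = 140. ✓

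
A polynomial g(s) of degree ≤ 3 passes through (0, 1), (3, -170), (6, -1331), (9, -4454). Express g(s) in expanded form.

Write g(s) = as^3 + bs^2 + cs + d. Substituting each data point gives a linear system:
  d = 1
  27a + 9b + 3c + d = -170
  216a + 36b + 6c + d = -1331
  729a + 81b + 9c + d = -4454
Solving the system yields a = -6, b = -1, c = 0, d = 1.
So g(s) = -6s³ - s² + 1.
Check: g(3) = -170. ✓

g(s) = -6s^3 - s^2 + 1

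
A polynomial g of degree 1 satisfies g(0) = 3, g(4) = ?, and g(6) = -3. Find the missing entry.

-1

The 2 known points determine the degree-1 polynomial uniquely.
Write g(t) = at + b. Substituting each data point gives a linear system:
  b = 3
  6a + b = -3
Solving the system yields a = -1, b = 3.
So g(t) = -t + 3.
Then g(4) = -1.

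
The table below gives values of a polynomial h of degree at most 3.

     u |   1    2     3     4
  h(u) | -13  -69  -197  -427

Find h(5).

Using the Lagrange interpolation formula with nodes 1, 2, 3, 4:
  L_0(u) = (u - 2)(u - 3)(u - 4) / -6
  L_1(u) = (u - 1)(u - 3)(u - 4) / 2
  L_2(u) = (u - 1)(u - 2)(u - 4) / -2
  L_3(u) = (u - 1)(u - 2)(u - 3) / 6
Then h(u) = -13·L_0(u) - 69·L_1(u) - 197·L_2(u) - 427·L_3(u).
Expanding and collecting terms gives h(u) = -5u^3 - 6u^2 - 3u + 1.
Evaluating at u = 5: h(5) = -789.

-789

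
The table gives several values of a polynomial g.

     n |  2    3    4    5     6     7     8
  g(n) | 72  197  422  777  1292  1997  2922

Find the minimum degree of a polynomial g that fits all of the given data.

Forward differences of the values at n = 2, 3, 4, 5, 6, 7, 8:
  g  : 72  197  422  777  1292  1997  2922
  Δ  : 125  225  355  515  705  925
  Δ^2: 100  130  160  190  220
  Δ^3: 30  30  30  30
  Δ^4: 0  0  0
  Δ^5: 0  0
  Δ^6: 0
The third differences are constant (30) and nonzero, while all higher differences vanish, so the minimal degree is 3.

3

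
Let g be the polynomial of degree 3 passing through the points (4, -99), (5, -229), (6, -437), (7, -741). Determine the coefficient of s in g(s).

Write g(s) = as^3 + bs^2 + cs + d. Substituting each data point gives a linear system:
  64a + 16b + 4c + d = -99
  125a + 25b + 5c + d = -229
  216a + 36b + 6c + d = -437
  343a + 49b + 7c + d = -741
Solving the system yields a = -3, b = 6, c = -1, d = 1.
So g(s) = -3s^3 + 6s^2 - s + 1.
The coefficient of s is -1.

-1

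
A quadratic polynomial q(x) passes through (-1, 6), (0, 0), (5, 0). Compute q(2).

-6

Using the Lagrange interpolation formula with nodes -1, 0, 5:
  L_0(x) = x(x - 5) / 6
  L_1(x) = (x + 1)(x - 5) / -5
  L_2(x) = (x + 1)x / 30
Then q(x) = 6·L_0(x) + 0·L_1(x) + 0·L_2(x).
Expanding and collecting terms gives q(x) = x^2 - 5x.
Evaluating at x = 2: q(2) = -6.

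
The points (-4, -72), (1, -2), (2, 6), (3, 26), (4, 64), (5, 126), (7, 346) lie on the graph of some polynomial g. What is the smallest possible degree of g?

3

Divided differences on the nodes -4, 1, 2, 3, 4, 5, 7:
  order 0: -72  -2  6  26  64  126  346
  order 1: 14  8  20  38  62  110
  order 2: -1  6  9  12  16
  order 3: 1  1  1  1
  order 4: 0  0  0
  order 5: 0  0
  order 6: 0
The order-3 divided differences are all 1 (nonzero) and every higher order vanishes, so the data lies on a polynomial of degree exactly 3.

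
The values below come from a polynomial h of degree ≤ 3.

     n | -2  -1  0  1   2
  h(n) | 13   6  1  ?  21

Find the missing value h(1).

The 4 known points determine the degree-3 polynomial uniquely.
Write h(n) = an^3 + bn^2 + cn + d. Substituting each data point gives a linear system:
  -8a + 4b - 2c + d = 13
  -a + b - c + d = 6
  d = 1
  8a + 4b + 2c + d = 21
Solving the system yields a = 1, b = 4, c = -2, d = 1.
So h(n) = n^3 + 4n^2 - 2n + 1.
Then h(1) = 4.

4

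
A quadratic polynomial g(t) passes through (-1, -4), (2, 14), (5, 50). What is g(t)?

g(t) = t^2 + 5t

Write g(t) = at^2 + bt + c. Substituting each data point gives a linear system:
  a - b + c = -4
  4a + 2b + c = 14
  25a + 5b + c = 50
Solving the system yields a = 1, b = 5, c = 0.
So g(t) = t² + 5t.
Check: g(2) = 14. ✓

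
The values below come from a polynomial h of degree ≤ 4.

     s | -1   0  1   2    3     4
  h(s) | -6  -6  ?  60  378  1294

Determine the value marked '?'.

On equispaced nodes a degree-4 polynomial has vanishing fifth forward difference, so
  - h(-1) + 5·h(0) - 10·h(1) + 10·h(2) - 5·h(3) + h(4) = 0.
Substituting the known values and solving for h(1):
  -10·h(1) = 20
  h(1) = -2.

-2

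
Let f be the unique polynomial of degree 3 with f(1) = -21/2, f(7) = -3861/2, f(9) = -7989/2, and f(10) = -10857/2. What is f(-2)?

63/2

Using the Lagrange interpolation formula with nodes 1, 7, 9, 10:
  L_0(n) = (n - 7)(n - 9)(n - 10) / -432
  L_1(n) = (n - 1)(n - 9)(n - 10) / 36
  L_2(n) = (n - 1)(n - 7)(n - 10) / -16
  L_3(n) = (n - 1)(n - 7)(n - 9) / 27
Then f(n) = -21/2·L_0(n) - 3861/2·L_1(n) - 7989/2·L_2(n) - 10857/2·L_3(n).
Expanding and collecting terms gives f(n) = -5n^3 - 4n^2 - 3n + 3/2.
Evaluating at n = -2: f(-2) = 63/2.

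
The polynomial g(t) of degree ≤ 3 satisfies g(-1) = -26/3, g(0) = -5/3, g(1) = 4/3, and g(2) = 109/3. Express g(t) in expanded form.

Using the Lagrange interpolation formula with nodes -1, 0, 1, 2:
  L_0(t) = t(t - 1)(t - 2) / -6
  L_1(t) = (t + 1)(t - 1)(t - 2) / 2
  L_2(t) = (t + 1)t(t - 2) / -2
  L_3(t) = (t + 1)t(t - 1) / 6
Then g(t) = -26/3·L_0(t) - 5/3·L_1(t) + 4/3·L_2(t) + 109/3·L_3(t).
Expanding and collecting terms gives g(t) = 6t³ - 2t² - t - 5/3.
Check: g(1) = 4/3. ✓

g(t) = 6t^3 - 2t^2 - t - 5/3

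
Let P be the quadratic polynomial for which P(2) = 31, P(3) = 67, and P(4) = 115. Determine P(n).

P(n) = 6n^2 + 6n - 5

Write P(n) = an^2 + bn + c. Substituting each data point gives a linear system:
  4a + 2b + c = 31
  9a + 3b + c = 67
  16a + 4b + c = 115
Solving the system yields a = 6, b = 6, c = -5.
So P(n) = 6n^2 + 6n - 5.
Check: P(4) = 115. ✓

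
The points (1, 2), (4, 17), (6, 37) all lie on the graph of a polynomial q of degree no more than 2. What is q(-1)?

2

Using the Lagrange interpolation formula with nodes 1, 4, 6:
  L_0(x) = (x - 4)(x - 6) / 15
  L_1(x) = (x - 1)(x - 6) / -6
  L_2(x) = (x - 1)(x - 4) / 10
Then q(x) = 2·L_0(x) + 17·L_1(x) + 37·L_2(x).
Expanding and collecting terms gives q(x) = x^2 + 1.
Evaluating at x = -1: q(-1) = 2.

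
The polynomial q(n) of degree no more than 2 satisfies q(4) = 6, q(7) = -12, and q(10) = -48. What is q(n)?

Write q(n) = an^2 + bn + c. Substituting each data point gives a linear system:
  16a + 4b + c = 6
  49a + 7b + c = -12
  100a + 10b + c = -48
Solving the system yields a = -1, b = 5, c = 2.
So q(n) = -n² + 5n + 2.
Check: q(10) = -48. ✓

q(n) = -n^2 + 5n + 2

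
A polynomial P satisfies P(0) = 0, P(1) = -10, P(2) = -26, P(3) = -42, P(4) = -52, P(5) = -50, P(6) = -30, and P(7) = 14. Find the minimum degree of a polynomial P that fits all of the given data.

3

Forward differences of the values at t = 0, 1, 2, 3, 4, 5, 6, 7:
  P  : 0  -10  -26  -42  -52  -50  -30  14
  Δ  : -10  -16  -16  -10  2  20  44
  Δ^2: -6  0  6  12  18  24
  Δ^3: 6  6  6  6  6
  Δ^4: 0  0  0  0
  Δ^5: 0  0  0
  Δ^6: 0  0
  Δ^7: 0
The third differences are constant (6) and nonzero, while all higher differences vanish, so the minimal degree is 3.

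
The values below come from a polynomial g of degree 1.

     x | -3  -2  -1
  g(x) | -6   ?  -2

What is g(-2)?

-4

On equispaced nodes a degree-1 polynomial has vanishing second forward difference, so
  g(-3) - 2·g(-2) + g(-1) = 0.
Substituting the known values and solving for g(-2):
  -2·g(-2) = 8
  g(-2) = -4.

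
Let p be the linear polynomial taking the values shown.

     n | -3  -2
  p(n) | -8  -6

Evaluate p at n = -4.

Write p(n) = an + b. Substituting each data point gives a linear system:
  -3a + b = -8
  -2a + b = -6
Solving the system yields a = 2, b = -2.
So p(n) = 2n - 2.
Then p(-4) = -10.

-10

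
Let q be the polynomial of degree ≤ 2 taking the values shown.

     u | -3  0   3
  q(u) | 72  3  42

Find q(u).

Write q(u) = au^2 + bu + c. Substituting each data point gives a linear system:
  9a - 3b + c = 72
  c = 3
  9a + 3b + c = 42
Solving the system yields a = 6, b = -5, c = 3.
So q(u) = 6u^2 - 5u + 3.
Check: q(-3) = 72. ✓

q(u) = 6u^2 - 5u + 3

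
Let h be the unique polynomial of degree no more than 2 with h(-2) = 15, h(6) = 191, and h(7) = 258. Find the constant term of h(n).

-1

Write h(n) = an^2 + bn + c. Substituting each data point gives a linear system:
  4a - 2b + c = 15
  36a + 6b + c = 191
  49a + 7b + c = 258
Solving the system yields a = 5, b = 2, c = -1.
So h(n) = 5n^2 + 2n - 1.
The constant term is -1.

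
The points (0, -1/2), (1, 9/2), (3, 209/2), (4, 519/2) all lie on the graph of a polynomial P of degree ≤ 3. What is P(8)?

Write P(u) = au^3 + bu^2 + cu + d. Substituting each data point gives a linear system:
  d = -1/2
  a + b + c + d = 9/2
  27a + 9b + 3c + d = 209/2
  64a + 16b + 4c + d = 519/2
Solving the system yields a = 5, b = -5, c = 5, d = -1/2.
So P(u) = 5u³ - 5u² + 5u - 1/2.
Then P(8) = 4559/2.

4559/2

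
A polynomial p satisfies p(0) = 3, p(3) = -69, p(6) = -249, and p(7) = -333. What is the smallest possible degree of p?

Divided differences on the nodes 0, 3, 6, 7:
  order 0: 3  -69  -249  -333
  order 1: -24  -60  -84
  order 2: -6  -6
  order 3: 0
The order-2 divided differences are all -6 (nonzero) and every higher order vanishes, so the data lies on a polynomial of degree exactly 2.

2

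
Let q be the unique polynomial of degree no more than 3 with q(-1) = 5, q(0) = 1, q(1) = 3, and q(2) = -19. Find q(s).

q(s) = -5s^3 + 3s^2 + 4s + 1

Using the Lagrange interpolation formula with nodes -1, 0, 1, 2:
  L_0(s) = s(s - 1)(s - 2) / -6
  L_1(s) = (s + 1)(s - 1)(s - 2) / 2
  L_2(s) = (s + 1)s(s - 2) / -2
  L_3(s) = (s + 1)s(s - 1) / 6
Then q(s) = 5·L_0(s) + 1·L_1(s) + 3·L_2(s) - 19·L_3(s).
Expanding and collecting terms gives q(s) = -5s³ + 3s² + 4s + 1.
Check: q(1) = 3. ✓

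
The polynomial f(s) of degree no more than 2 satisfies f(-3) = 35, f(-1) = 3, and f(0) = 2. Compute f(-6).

Write f(s) = as^2 + bs + c. Substituting each data point gives a linear system:
  9a - 3b + c = 35
  a - b + c = 3
  c = 2
Solving the system yields a = 5, b = 4, c = 2.
So f(s) = 5s² + 4s + 2.
Then f(-6) = 158.

158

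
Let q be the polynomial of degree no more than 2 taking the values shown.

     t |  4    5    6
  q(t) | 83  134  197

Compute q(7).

272

Using the Lagrange interpolation formula with nodes 4, 5, 6:
  L_0(t) = (t - 5)(t - 6) / 2
  L_1(t) = (t - 4)(t - 6) / -1
  L_2(t) = (t - 4)(t - 5) / 2
Then q(t) = 83·L_0(t) + 134·L_1(t) + 197·L_2(t).
Expanding and collecting terms gives q(t) = 6t² - 3t - 1.
Evaluating at t = 7: q(7) = 272.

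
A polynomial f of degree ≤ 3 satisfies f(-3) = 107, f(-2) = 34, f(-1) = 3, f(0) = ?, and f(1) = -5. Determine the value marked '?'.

The 4 known points determine the degree-3 polynomial uniquely.
Write f(n) = an^3 + bn^2 + cn + d. Substituting each data point gives a linear system:
  -27a + 9b - 3c + d = 107
  -8a + 4b - 2c + d = 34
  -a + b - c + d = 3
  a + b + c + d = -5
Solving the system yields a = -3, b = 3, c = -1, d = -4.
So f(n) = -3n^3 + 3n^2 - n - 4.
Then f(0) = -4.

-4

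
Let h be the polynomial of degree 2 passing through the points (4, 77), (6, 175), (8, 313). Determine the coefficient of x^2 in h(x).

5

Write h(x) = ax^2 + bx + c. Substituting each data point gives a linear system:
  16a + 4b + c = 77
  36a + 6b + c = 175
  64a + 8b + c = 313
Solving the system yields a = 5, b = -1, c = 1.
So h(x) = 5x² - x + 1.
The leading coefficient is 5.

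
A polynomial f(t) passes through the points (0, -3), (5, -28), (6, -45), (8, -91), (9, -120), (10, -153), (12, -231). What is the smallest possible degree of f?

Divided differences on the nodes 0, 5, 6, 8, 9, 10, 12:
  order 0: -3  -28  -45  -91  -120  -153  -231
  order 1: -5  -17  -23  -29  -33  -39
  order 2: -2  -2  -2  -2  -2
  order 3: 0  0  0  0
  order 4: 0  0  0
  order 5: 0  0
  order 6: 0
The order-2 divided differences are all -2 (nonzero) and every higher order vanishes, so the data lies on a polynomial of degree exactly 2.

2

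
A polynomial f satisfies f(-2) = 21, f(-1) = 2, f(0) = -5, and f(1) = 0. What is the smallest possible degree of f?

2

Forward differences of the values at x = -2, -1, 0, 1:
  f  : 21  2  -5  0
  Δ  : -19  -7  5
  Δ^2: 12  12
  Δ^3: 0
The second differences are constant (12) and nonzero, while all higher differences vanish, so the minimal degree is 2.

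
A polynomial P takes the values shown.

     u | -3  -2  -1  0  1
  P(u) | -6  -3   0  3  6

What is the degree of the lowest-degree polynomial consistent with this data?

1

Forward differences of the values at u = -3, -2, -1, 0, 1:
  P  : -6  -3  0  3  6
  Δ  : 3  3  3  3
  Δ^2: 0  0  0
  Δ^3: 0  0
  Δ^4: 0
The first differences are constant (3) and nonzero, while all higher differences vanish, so the minimal degree is 1.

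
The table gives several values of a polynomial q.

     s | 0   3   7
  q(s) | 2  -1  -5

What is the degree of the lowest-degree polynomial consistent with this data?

Divided differences on the nodes 0, 3, 7:
  order 0: 2  -1  -5
  order 1: -1  -1
  order 2: 0
The order-1 divided differences are all -1 (nonzero) and every higher order vanishes, so the data lies on a polynomial of degree exactly 1.

1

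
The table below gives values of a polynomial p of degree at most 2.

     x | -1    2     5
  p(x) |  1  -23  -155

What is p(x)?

Write p(x) = ax^2 + bx + c. Substituting each data point gives a linear system:
  a - b + c = 1
  4a + 2b + c = -23
  25a + 5b + c = -155
Solving the system yields a = -6, b = -2, c = 5.
So p(x) = -6x² - 2x + 5.
Check: p(-1) = 1. ✓

p(x) = -6x^2 - 2x + 5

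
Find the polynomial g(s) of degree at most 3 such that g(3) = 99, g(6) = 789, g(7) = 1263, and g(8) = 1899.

g(s) = 4s^3 - 3s^2 + 5s + 3

Write g(s) = as^3 + bs^2 + cs + d. Substituting each data point gives a linear system:
  27a + 9b + 3c + d = 99
  216a + 36b + 6c + d = 789
  343a + 49b + 7c + d = 1263
  512a + 64b + 8c + d = 1899
Solving the system yields a = 4, b = -3, c = 5, d = 3.
So g(s) = 4s^3 - 3s^2 + 5s + 3.
Check: g(3) = 99. ✓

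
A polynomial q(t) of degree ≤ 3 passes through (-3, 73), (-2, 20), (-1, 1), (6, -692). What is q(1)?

Write q(t) = at^3 + bt^2 + ct + d. Substituting each data point gives a linear system:
  -27a + 9b - 3c + d = 73
  -8a + 4b - 2c + d = 20
  -a + b - c + d = 1
  216a + 36b + 6c + d = -692
Solving the system yields a = -3, b = -1, c = -1, d = -2.
So q(t) = -3t^3 - t^2 - t - 2.
Then q(1) = -7.

-7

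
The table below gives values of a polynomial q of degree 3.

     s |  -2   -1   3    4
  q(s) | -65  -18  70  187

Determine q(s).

q(s) = 4s^3 - 5s^2 + 4s - 5

Using the Lagrange interpolation formula with nodes -2, -1, 3, 4:
  L_0(s) = (s + 1)(s - 3)(s - 4) / -30
  L_1(s) = (s + 2)(s - 3)(s - 4) / 20
  L_2(s) = (s + 2)(s + 1)(s - 4) / -20
  L_3(s) = (s + 2)(s + 1)(s - 3) / 30
Then q(s) = -65·L_0(s) - 18·L_1(s) + 70·L_2(s) + 187·L_3(s).
Expanding and collecting terms gives q(s) = 4s^3 - 5s^2 + 4s - 5.
Check: q(-2) = -65. ✓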